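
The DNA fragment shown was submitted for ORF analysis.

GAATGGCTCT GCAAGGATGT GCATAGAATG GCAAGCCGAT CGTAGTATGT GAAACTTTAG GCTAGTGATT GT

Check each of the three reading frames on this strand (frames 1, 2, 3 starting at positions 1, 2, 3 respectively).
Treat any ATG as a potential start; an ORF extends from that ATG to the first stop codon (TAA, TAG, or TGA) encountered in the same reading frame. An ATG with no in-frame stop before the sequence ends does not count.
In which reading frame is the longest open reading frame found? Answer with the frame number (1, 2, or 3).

2

Frame 1: GAA TGG CTC TGC AAG GAT GTG CAT AGA ATG GCA AGC CGA TCG TAG TAT GTG AAA CTT TAG GCT AGT GAT TGT — ATG at 28, stop TAG at 43 → 18 nt.
Frame 2: AAT GGC TCT GCA AGG ATG TGC ATA GAA TGG CAA GCC GAT CGT AGT ATG TGA AAC TTT AGG CTA GTG ATT — ATG at 17, stop TGA at 50 → 36 nt; ATG at 47, stop TGA at 50 → 6 nt.
Frame 3: ATG GCT CTG CAA GGA TGT GCA TAG AAT GGC AAG CCG ATC GTA GTA TGT GAA ACT TTA GGC TAG TGA TTG — ATG at 3, stop TAG at 24 → 24 nt.
Longest ORF is 36 nt in frame 2 (positions 17–52).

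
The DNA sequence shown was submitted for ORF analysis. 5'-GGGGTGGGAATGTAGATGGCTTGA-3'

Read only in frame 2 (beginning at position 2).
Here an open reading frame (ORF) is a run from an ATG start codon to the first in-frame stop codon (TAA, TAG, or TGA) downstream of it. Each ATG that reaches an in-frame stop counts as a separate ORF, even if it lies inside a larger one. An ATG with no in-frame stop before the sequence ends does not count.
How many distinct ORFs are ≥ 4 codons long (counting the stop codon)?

0

Frame 2: GGG TGG GAA TGT AGA TGG CTT — no ATG→stop ORF.
No ORF reaches 4 codons. Count = 0.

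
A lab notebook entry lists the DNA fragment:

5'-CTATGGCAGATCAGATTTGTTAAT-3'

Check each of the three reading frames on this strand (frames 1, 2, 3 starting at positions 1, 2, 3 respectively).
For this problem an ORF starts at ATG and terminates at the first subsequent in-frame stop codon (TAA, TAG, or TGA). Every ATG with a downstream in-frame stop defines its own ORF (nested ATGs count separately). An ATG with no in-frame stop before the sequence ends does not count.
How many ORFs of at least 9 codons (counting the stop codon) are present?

Frame 1: CTA TGG CAG ATC AGA TTT GTT AAT — no ATG→stop ORF.
Frame 2: TAT GGC AGA TCA GAT TTG TTA — no ATG→stop ORF.
Frame 3: ATG GCA GAT CAG ATT TGT TAA — ATG at 3, stop TAA at 21 → 21 nt.
No ORF reaches 9 codons. Count = 0.

0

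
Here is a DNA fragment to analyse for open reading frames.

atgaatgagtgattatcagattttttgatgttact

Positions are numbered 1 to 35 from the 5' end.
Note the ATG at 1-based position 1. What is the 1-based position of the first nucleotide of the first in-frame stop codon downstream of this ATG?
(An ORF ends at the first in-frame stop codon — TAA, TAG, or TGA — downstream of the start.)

Codons from position 1: ATG (1–3), AAT (4–6), GAG (7–9), TGA (10–12).
TGA is a stop codon; it begins at position 10.

10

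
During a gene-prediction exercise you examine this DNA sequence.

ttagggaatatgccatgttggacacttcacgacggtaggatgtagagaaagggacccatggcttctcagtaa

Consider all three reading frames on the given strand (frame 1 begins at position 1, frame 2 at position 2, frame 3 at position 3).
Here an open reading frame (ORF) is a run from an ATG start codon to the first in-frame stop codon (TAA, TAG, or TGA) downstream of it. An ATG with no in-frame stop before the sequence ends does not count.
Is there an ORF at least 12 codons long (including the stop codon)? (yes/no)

Frame 1: TTA GGG AAT ATG CCA TGT TGG ACA CTT CAC GAC GGT AGG ATG TAG AGA AAG GGA CCC ATG GCT TCT CAG TAA — ATG at 10, stop TAG at 43 → 36 nt; ATG at 40, stop TAG at 43 → 6 nt; ATG at 58, stop TAA at 70 → 15 nt.
Frame 2: TAG GGA ATA TGC CAT GTT GGA CAC TTC ACG ACG GTA GGA TGT AGA GAA AGG GAC CCA TGG CTT CTC AGT — no ATG→stop ORF.
Frame 3: AGG GAA TAT GCC ATG TTG GAC ACT TCA CGA CGG TAG GAT GTA GAG AAA GGG ACC CAT GGC TTC TCA GTA — ATG at 15, stop TAG at 36 → 24 nt.
Frame 1 has an ORF of 12 codons (positions 10–45) ≥ 12, so yes.

yes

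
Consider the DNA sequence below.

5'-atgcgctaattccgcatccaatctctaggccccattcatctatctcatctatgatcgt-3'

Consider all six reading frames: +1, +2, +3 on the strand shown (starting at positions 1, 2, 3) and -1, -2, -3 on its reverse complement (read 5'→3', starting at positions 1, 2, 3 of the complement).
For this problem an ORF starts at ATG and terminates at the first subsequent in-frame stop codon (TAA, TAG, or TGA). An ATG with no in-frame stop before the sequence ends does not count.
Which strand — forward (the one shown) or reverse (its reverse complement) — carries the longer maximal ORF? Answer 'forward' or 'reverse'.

Reverse complement (5'→3'): ACGATCATAGATGAGATAGATGAATGGGGCCTAGAGATTGGATGCGGAATTAGCGCAT
Frame +1: ATG CGC TAA TTC CGC ATC CAA TCT CTA GGC CCC ATT CAT CTA TCT CAT CTA TGA TCG — ATG at 1, stop TAA at 7 → 9 nt.
Frame +2: TGC GCT AAT TCC GCA TCC AAT CTC TAG GCC CCA TTC ATC TAT CTC ATC TAT GAT CGT — no ATG→stop ORF.
Frame +3: GCG CTA ATT CCG CAT CCA ATC TCT AGG CCC CAT TCA TCT ATC TCA TCT ATG ATC — no ATG→stop ORF.
Frame -1: ACG ATC ATA GAT GAG ATA GAT GAA TGG GGC CTA GAG ATT GGA TGC GGA ATT AGC GCA — no ATG→stop ORF.
Frame -2: CGA TCA TAG ATG AGA TAG ATG AAT GGG GCC TAG AGA TTG GAT GCG GAA TTA GCG CAT — ATG at 11, stop TAG at 17 → 9 nt; ATG at 20, stop TAG at 32 → 15 nt.
Frame -3: GAT CAT AGA TGA GAT AGA TGA ATG GGG CCT AGA GAT TGG ATG CGG AAT TAG CGC — ATG at 24, stop TAG at 51 → 30 nt; ATG at 42, stop TAG at 51 → 12 nt.
Forward-strand max 9 nt; reverse-strand max 30 nt. The reverse strand has the longer ORF.

reverse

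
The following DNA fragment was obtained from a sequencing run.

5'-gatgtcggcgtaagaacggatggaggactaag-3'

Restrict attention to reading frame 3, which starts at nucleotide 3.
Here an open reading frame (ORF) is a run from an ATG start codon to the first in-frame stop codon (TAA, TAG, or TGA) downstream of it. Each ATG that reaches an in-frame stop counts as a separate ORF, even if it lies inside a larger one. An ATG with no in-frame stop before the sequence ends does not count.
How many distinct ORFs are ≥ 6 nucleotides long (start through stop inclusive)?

0

Frame 3: TGT CGG CGT AAG AAC GGA TGG AGG ACT AAG — no ATG→stop ORF.
No ORF reaches 6 nucleotides. Count = 0.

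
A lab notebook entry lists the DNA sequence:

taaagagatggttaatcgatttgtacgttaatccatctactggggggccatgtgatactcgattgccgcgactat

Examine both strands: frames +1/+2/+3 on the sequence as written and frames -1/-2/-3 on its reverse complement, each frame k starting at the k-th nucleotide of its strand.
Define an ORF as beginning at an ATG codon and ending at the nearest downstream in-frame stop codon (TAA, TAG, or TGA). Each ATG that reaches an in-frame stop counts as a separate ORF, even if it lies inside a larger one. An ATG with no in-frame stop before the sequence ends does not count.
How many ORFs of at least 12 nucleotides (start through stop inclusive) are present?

Reverse complement (5'→3'): ATAGTCGCGGCAATCGAGTATCACATGGCCCCCCAGTAGATGGATTAACGTACAAATCGATTAACCATCTCTTTA
Frame +1: TAA AGA GAT GGT TAA TCG ATT TGT ACG TTA ATC CAT CTA CTG GGG GGC CAT GTG ATA CTC GAT TGC CGC GAC TAT — no ATG→stop ORF.
Frame +2: AAA GAG ATG GTT AAT CGA TTT GTA CGT TAA TCC ATC TAC TGG GGG GCC ATG TGA TAC TCG ATT GCC GCG ACT — ATG at 8, stop TAA at 29 → 24 nt; ATG at 50, stop TGA at 53 → 6 nt.
Frame +3: AAG AGA TGG TTA ATC GAT TTG TAC GTT AAT CCA TCT ACT GGG GGG CCA TGT GAT ACT CGA TTG CCG CGA CTA — no ATG→stop ORF.
Frame -1: ATA GTC GCG GCA ATC GAG TAT CAC ATG GCC CCC CAG TAG ATG GAT TAA CGT ACA AAT CGA TTA ACC ATC TCT TTA — ATG at 25, stop TAG at 37 → 15 nt; ATG at 40, stop TAA at 46 → 9 nt.
Frame -2: TAG TCG CGG CAA TCG AGT ATC ACA TGG CCC CCC AGT AGA TGG ATT AAC GTA CAA ATC GAT TAA CCA TCT CTT — no ATG→stop ORF.
Frame -3: AGT CGC GGC AAT CGA GTA TCA CAT GGC CCC CCA GTA GAT GGA TTA ACG TAC AAA TCG ATT AAC CAT CTC TTT — no ATG→stop ORF.
ORFs ≥ 12 nucleotides: frame +2 8–31 (24 nucleotides), frame -1 25–39 (15 nucleotides). Count = 2.

2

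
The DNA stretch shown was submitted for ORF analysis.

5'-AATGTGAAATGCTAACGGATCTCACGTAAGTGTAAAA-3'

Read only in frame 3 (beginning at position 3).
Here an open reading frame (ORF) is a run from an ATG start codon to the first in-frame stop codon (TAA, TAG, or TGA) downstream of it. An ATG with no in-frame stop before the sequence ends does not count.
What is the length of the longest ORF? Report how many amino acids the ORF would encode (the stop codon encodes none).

6

Frame 3: TGT GAA ATG CTA ACG GAT CTC ACG TAA GTG TAA — ATG at 9, stop TAA at 27 → 21 nt.
Longest: frame 3, positions 9–29, 21 nt = 7 codons = 6 aa. → 6 amino acids.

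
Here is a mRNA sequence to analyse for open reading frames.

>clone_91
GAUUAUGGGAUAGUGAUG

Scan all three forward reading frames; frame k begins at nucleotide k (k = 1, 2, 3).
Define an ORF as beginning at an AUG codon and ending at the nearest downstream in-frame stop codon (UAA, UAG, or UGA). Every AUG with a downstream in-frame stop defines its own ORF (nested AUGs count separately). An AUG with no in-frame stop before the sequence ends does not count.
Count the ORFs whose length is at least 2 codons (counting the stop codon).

1

Frame 1: GAU UAU GGG AUA GUG AUG — no AUG→stop ORF.
Frame 2: AUU AUG GGA UAG UGA — AUG at 5, stop UAG at 11 → 9 nt.
Frame 3: UUA UGG GAU AGU GAU — no AUG→stop ORF.
ORFs ≥ 2 codons: frame 2 5–13 (3 codons). Count = 1.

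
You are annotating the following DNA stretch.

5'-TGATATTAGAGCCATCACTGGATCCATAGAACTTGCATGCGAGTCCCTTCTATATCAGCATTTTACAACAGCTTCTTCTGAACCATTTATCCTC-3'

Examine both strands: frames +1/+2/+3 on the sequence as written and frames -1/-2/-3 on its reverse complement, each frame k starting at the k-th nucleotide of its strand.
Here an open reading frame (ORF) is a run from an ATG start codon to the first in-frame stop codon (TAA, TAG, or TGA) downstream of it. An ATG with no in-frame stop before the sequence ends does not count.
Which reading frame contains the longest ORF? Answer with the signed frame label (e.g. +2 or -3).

+1

Reverse complement (5'→3'): GAGGATAAATGGTTCAGAAGAAGCTGTTGTAAAATGCTGATATAGAAGGGACTCGCATGCAAGTTCTATGGATCCAGTGATGGCTCTAATATCA
Frame +1: TGA TAT TAG AGC CAT CAC TGG ATC CAT AGA ACT TGC ATG CGA GTC CCT TCT ATA TCA GCA TTT TAC AAC AGC TTC TTC TGA ACC ATT TAT CCT — ATG at 37, stop TGA at 79 → 45 nt.
Frame +2: GAT ATT AGA GCC ATC ACT GGA TCC ATA GAA CTT GCA TGC GAG TCC CTT CTA TAT CAG CAT TTT ACA ACA GCT TCT TCT GAA CCA TTT ATC CTC — no ATG→stop ORF.
Frame +3: ATA TTA GAG CCA TCA CTG GAT CCA TAG AAC TTG CAT GCG AGT CCC TTC TAT ATC AGC ATT TTA CAA CAG CTT CTT CTG AAC CAT TTA TCC — no ATG→stop ORF.
Frame -1: GAG GAT AAA TGG TTC AGA AGA AGC TGT TGT AAA ATG CTG ATA TAG AAG GGA CTC GCA TGC AAG TTC TAT GGA TCC AGT GAT GGC TCT AAT ATC — ATG at 34, stop TAG at 43 → 12 nt.
Frame -2: AGG ATA AAT GGT TCA GAA GAA GCT GTT GTA AAA TGC TGA TAT AGA AGG GAC TCG CAT GCA AGT TCT ATG GAT CCA GTG ATG GCT CTA ATA TCA — no ATG→stop ORF.
Frame -3: GGA TAA ATG GTT CAG AAG AAG CTG TTG TAA AAT GCT GAT ATA GAA GGG ACT CGC ATG CAA GTT CTA TGG ATC CAG TGA TGG CTC TAA TAT — ATG at 9, stop TAA at 30 → 24 nt; ATG at 57, stop TGA at 78 → 24 nt.
Longest ORF is 45 nt in frame +1 (positions 37–81).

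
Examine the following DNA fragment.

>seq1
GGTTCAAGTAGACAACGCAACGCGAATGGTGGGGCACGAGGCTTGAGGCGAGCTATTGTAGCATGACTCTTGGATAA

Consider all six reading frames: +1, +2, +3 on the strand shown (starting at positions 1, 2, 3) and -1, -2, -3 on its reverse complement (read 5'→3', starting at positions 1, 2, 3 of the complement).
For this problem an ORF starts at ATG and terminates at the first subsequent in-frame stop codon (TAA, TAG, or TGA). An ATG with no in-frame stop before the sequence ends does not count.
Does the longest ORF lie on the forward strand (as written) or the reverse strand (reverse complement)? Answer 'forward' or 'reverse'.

forward

Reverse complement (5'→3'): TTATCCAAGAGTCATGCTACAATAGCTCGCCTCAAGCCTCGTGCCCCACCATTCGCGTTGCGTTGTCTACTTGAACC
Frame +1: GGT TCA AGT AGA CAA CGC AAC GCG AAT GGT GGG GCA CGA GGC TTG AGG CGA GCT ATT GTA GCA TGA CTC TTG GAT — no ATG→stop ORF.
Frame +2: GTT CAA GTA GAC AAC GCA ACG CGA ATG GTG GGG CAC GAG GCT TGA GGC GAG CTA TTG TAG CAT GAC TCT TGG ATA — ATG at 26, stop TGA at 44 → 21 nt.
Frame +3: TTC AAG TAG ACA ACG CAA CGC GAA TGG TGG GGC ACG AGG CTT GAG GCG AGC TAT TGT AGC ATG ACT CTT GGA TAA — ATG at 63, stop TAA at 75 → 15 nt.
Frame -1: TTA TCC AAG AGT CAT GCT ACA ATA GCT CGC CTC AAG CCT CGT GCC CCA CCA TTC GCG TTG CGT TGT CTA CTT GAA — no ATG→stop ORF.
Frame -2: TAT CCA AGA GTC ATG CTA CAA TAG CTC GCC TCA AGC CTC GTG CCC CAC CAT TCG CGT TGC GTT GTC TAC TTG AAC — ATG at 14, stop TAG at 23 → 12 nt.
Frame -3: ATC CAA GAG TCA TGC TAC AAT AGC TCG CCT CAA GCC TCG TGC CCC ACC ATT CGC GTT GCG TTG TCT ACT TGA ACC — no ATG→stop ORF.
Forward-strand max 21 nt; reverse-strand max 12 nt. The forward strand has the longer ORF.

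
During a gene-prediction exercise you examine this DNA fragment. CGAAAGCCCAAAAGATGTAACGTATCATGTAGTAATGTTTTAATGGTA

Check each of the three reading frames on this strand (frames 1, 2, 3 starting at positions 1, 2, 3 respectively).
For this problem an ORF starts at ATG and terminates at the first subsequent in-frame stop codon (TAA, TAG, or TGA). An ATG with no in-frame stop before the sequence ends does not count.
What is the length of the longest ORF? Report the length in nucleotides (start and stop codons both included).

9

Frame 1: CGA AAG CCC AAA AGA TGT AAC GTA TCA TGT AGT AAT GTT TTA ATG GTA — no ATG→stop ORF.
Frame 2: GAA AGC CCA AAA GAT GTA ACG TAT CAT GTA GTA ATG TTT TAA TGG — ATG at 35, stop TAA at 41 → 9 nt.
Frame 3: AAA GCC CAA AAG ATG TAA CGT ATC ATG TAG TAA TGT TTT AAT GGT — ATG at 15, stop TAA at 18 → 6 nt; ATG at 27, stop TAG at 30 → 6 nt.
Longest: frame 2, positions 35–43, 9 nt = 3 codons = 2 aa. → 9 nucleotides.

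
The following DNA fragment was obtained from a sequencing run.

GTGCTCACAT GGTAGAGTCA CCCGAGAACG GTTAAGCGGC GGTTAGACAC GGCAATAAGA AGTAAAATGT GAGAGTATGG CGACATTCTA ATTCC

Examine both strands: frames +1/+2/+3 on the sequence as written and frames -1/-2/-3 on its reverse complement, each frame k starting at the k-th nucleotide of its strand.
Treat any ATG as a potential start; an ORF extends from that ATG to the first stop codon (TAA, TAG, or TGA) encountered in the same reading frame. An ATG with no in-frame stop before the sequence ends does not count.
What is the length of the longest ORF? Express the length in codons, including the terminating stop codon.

23

Reverse complement (5'→3'): GGAATTAGAATGTCGCCATACTCTCACATTTTACTTCTTATTGCCGTGTCTAACCGCCGCTTAACCGTTCTCGGGTGACTCTACCATGTGAGCAC
Frame +1: GTG CTC ACA TGG TAG AGT CAC CCG AGA ACG GTT AAG CGG CGG TTA GAC ACG GCA ATA AGA AGT AAA ATG TGA GAG TAT GGC GAC ATT CTA ATT — ATG at 67, stop TGA at 70 → 6 nt.
Frame +2: TGC TCA CAT GGT AGA GTC ACC CGA GAA CGG TTA AGC GGC GGT TAG ACA CGG CAA TAA GAA GTA AAA TGT GAG AGT ATG GCG ACA TTC TAA TTC — ATG at 77, stop TAA at 89 → 15 nt.
Frame +3: GCT CAC ATG GTA GAG TCA CCC GAG AAC GGT TAA GCG GCG GTT AGA CAC GGC AAT AAG AAG TAA AAT GTG AGA GTA TGG CGA CAT TCT AAT TCC — ATG at 9, stop TAA at 33 → 27 nt.
Frame -1: GGA ATT AGA ATG TCG CCA TAC TCT CAC ATT TTA CTT CTT ATT GCC GTG TCT AAC CGC CGC TTA ACC GTT CTC GGG TGA CTC TAC CAT GTG AGC — ATG at 10, stop TGA at 76 → 69 nt.
Frame -2: GAA TTA GAA TGT CGC CAT ACT CTC ACA TTT TAC TTC TTA TTG CCG TGT CTA ACC GCC GCT TAA CCG TTC TCG GGT GAC TCT ACC ATG TGA GCA — ATG at 86, stop TGA at 89 → 6 nt.
Frame -3: AAT TAG AAT GTC GCC ATA CTC TCA CAT TTT ACT TCT TAT TGC CGT GTC TAA CCG CCG CTT AAC CGT TCT CGG GTG ACT CTA CCA TGT GAG CAC — no ATG→stop ORF.
Longest: frame -1, positions 10–78, 69 nt = 23 codons = 22 aa. → 23 codons.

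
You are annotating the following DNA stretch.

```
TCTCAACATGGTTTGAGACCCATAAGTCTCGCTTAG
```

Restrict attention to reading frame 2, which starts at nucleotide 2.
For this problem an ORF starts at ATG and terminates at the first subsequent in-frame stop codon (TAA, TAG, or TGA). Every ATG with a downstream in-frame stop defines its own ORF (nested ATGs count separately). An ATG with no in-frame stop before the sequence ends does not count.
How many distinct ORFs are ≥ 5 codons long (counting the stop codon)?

0

Frame 2: CTC AAC ATG GTT TGA GAC CCA TAA GTC TCG CTT — ATG at 8, stop TGA at 14 → 9 nt.
No ORF reaches 5 codons. Count = 0.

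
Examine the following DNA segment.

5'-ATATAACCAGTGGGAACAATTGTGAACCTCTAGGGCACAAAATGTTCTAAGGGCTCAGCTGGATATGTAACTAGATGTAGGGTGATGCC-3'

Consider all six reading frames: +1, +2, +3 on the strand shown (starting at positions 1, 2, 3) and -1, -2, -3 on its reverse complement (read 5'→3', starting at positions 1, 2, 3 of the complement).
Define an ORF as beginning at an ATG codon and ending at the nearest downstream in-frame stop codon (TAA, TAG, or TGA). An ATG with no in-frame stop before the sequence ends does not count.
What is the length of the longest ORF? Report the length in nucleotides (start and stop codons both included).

9

Reverse complement (5'→3'): GGCATCACCCTACATCTAGTTACATATCCAGCTGAGCCCTTAGAACATTTTGTGCCCTAGAGGTTCACAATTGTTCCCACTGGTTATAT
Frame +1: ATA TAA CCA GTG GGA ACA ATT GTG AAC CTC TAG GGC ACA AAA TGT TCT AAG GGC TCA GCT GGA TAT GTA ACT AGA TGT AGG GTG ATG — no ATG→stop ORF.
Frame +2: TAT AAC CAG TGG GAA CAA TTG TGA ACC TCT AGG GCA CAA AAT GTT CTA AGG GCT CAG CTG GAT ATG TAA CTA GAT GTA GGG TGA TGC — ATG at 65, stop TAA at 68 → 6 nt.
Frame +3: ATA ACC AGT GGG AAC AAT TGT GAA CCT CTA GGG CAC AAA ATG TTC TAA GGG CTC AGC TGG ATA TGT AAC TAG ATG TAG GGT GAT GCC — ATG at 42, stop TAA at 48 → 9 nt; ATG at 75, stop TAG at 78 → 6 nt.
Frame -1: GGC ATC ACC CTA CAT CTA GTT ACA TAT CCA GCT GAG CCC TTA GAA CAT TTT GTG CCC TAG AGG TTC ACA ATT GTT CCC ACT GGT TAT — no ATG→stop ORF.
Frame -2: GCA TCA CCC TAC ATC TAG TTA CAT ATC CAG CTG AGC CCT TAG AAC ATT TTG TGC CCT AGA GGT TCA CAA TTG TTC CCA CTG GTT ATA — no ATG→stop ORF.
Frame -3: CAT CAC CCT ACA TCT AGT TAC ATA TCC AGC TGA GCC CTT AGA ACA TTT TGT GCC CTA GAG GTT CAC AAT TGT TCC CAC TGG TTA TAT — no ATG→stop ORF.
Longest: frame +3, positions 42–50, 9 nt = 3 codons = 2 aa. → 9 nucleotides.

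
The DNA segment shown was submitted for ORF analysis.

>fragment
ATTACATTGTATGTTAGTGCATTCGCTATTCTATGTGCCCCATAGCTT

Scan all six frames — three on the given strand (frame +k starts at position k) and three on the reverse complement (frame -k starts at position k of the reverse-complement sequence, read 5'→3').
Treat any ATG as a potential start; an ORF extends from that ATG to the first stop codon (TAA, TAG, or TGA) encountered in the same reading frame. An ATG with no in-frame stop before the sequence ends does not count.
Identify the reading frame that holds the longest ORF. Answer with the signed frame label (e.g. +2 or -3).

Reverse complement (5'→3'): AAGCTATGGGGCACATAGAATAGCGAATGCACTAACATACAATGTAAT
Frame +1: ATT ACA TTG TAT GTT AGT GCA TTC GCT ATT CTA TGT GCC CCA TAG CTT — no ATG→stop ORF.
Frame +2: TTA CAT TGT ATG TTA GTG CAT TCG CTA TTC TAT GTG CCC CAT AGC — no ATG→stop ORF.
Frame +3: TAC ATT GTA TGT TAG TGC ATT CGC TAT TCT ATG TGC CCC ATA GCT — no ATG→stop ORF.
Frame -1: AAG CTA TGG GGC ACA TAG AAT AGC GAA TGC ACT AAC ATA CAA TGT AAT — no ATG→stop ORF.
Frame -2: AGC TAT GGG GCA CAT AGA ATA GCG AAT GCA CTA ACA TAC AAT GTA — no ATG→stop ORF.
Frame -3: GCT ATG GGG CAC ATA GAA TAG CGA ATG CAC TAA CAT ACA ATG TAA — ATG at 6, stop TAG at 21 → 18 nt; ATG at 27, stop TAA at 33 → 9 nt; ATG at 42, stop TAA at 45 → 6 nt.
Longest ORF is 18 nt in frame -3 (positions 6–23).

-3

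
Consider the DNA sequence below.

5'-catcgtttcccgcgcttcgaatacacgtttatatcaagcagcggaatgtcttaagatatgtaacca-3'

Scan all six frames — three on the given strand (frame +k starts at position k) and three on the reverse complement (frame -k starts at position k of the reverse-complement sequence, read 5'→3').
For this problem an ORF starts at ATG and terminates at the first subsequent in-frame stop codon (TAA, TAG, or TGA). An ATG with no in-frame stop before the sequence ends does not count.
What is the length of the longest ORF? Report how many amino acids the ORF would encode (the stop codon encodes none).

Reverse complement (5'→3'): TGGTTACATATCTTAAGACATTCCGCTGCTTGATATAAACGTGTATTCGAAGCGCGGGAAACGATG
Frame +1: CAT CGT TTC CCG CGC TTC GAA TAC ACG TTT ATA TCA AGC AGC GGA ATG TCT TAA GAT ATG TAA CCA — ATG at 46, stop TAA at 52 → 9 nt; ATG at 58, stop TAA at 61 → 6 nt.
Frame +2: ATC GTT TCC CGC GCT TCG AAT ACA CGT TTA TAT CAA GCA GCG GAA TGT CTT AAG ATA TGT AAC — no ATG→stop ORF.
Frame +3: TCG TTT CCC GCG CTT CGA ATA CAC GTT TAT ATC AAG CAG CGG AAT GTC TTA AGA TAT GTA ACC — no ATG→stop ORF.
Frame -1: TGG TTA CAT ATC TTA AGA CAT TCC GCT GCT TGA TAT AAA CGT GTA TTC GAA GCG CGG GAA ACG ATG — no ATG→stop ORF.
Frame -2: GGT TAC ATA TCT TAA GAC ATT CCG CTG CTT GAT ATA AAC GTG TAT TCG AAG CGC GGG AAA CGA — no ATG→stop ORF.
Frame -3: GTT ACA TAT CTT AAG ACA TTC CGC TGC TTG ATA TAA ACG TGT ATT CGA AGC GCG GGA AAC GAT — no ATG→stop ORF.
Longest: frame +1, positions 46–54, 9 nt = 3 codons = 2 aa. → 2 amino acids.

2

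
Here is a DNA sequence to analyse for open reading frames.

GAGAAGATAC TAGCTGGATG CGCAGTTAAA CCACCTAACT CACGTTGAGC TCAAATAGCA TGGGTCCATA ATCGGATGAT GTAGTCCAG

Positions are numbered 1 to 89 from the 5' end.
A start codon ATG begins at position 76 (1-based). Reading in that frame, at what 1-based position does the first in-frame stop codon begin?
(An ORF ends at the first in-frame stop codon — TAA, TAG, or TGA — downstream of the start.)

Codons from position 76: ATG (76–78), ATG (79–81), TAG (82–84).
TAG is a stop codon; it begins at position 82.

82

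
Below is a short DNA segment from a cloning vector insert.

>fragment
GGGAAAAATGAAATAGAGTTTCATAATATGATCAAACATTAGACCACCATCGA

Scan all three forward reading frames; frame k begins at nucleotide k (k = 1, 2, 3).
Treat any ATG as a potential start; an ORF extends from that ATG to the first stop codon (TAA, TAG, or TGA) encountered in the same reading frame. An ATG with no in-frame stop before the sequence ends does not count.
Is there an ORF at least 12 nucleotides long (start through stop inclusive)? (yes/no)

yes

Frame 1: GGG AAA AAT GAA ATA GAG TTT CAT AAT ATG ATC AAA CAT TAG ACC ACC ATC — ATG at 28, stop TAG at 40 → 15 nt.
Frame 2: GGA AAA ATG AAA TAG AGT TTC ATA ATA TGA TCA AAC ATT AGA CCA CCA TCG — ATG at 8, stop TAG at 14 → 9 nt.
Frame 3: GAA AAA TGA AAT AGA GTT TCA TAA TAT GAT CAA ACA TTA GAC CAC CAT CGA — no ATG→stop ORF.
Frame 1 has an ORF of 15 nucleotides (positions 28–42) ≥ 12, so yes.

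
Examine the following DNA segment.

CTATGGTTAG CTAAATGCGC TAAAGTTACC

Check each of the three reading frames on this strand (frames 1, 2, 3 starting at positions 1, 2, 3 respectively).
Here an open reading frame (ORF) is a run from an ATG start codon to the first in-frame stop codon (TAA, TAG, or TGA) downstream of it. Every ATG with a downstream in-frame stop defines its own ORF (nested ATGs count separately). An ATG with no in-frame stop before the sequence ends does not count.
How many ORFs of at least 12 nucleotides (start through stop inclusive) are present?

1

Frame 1: CTA TGG TTA GCT AAA TGC GCT AAA GTT ACC — no ATG→stop ORF.
Frame 2: TAT GGT TAG CTA AAT GCG CTA AAG TTA — no ATG→stop ORF.
Frame 3: ATG GTT AGC TAA ATG CGC TAA AGT TAC — ATG at 3, stop TAA at 12 → 12 nt; ATG at 15, stop TAA at 21 → 9 nt.
ORFs ≥ 12 nucleotides: frame 3 3–14 (12 nucleotides). Count = 1.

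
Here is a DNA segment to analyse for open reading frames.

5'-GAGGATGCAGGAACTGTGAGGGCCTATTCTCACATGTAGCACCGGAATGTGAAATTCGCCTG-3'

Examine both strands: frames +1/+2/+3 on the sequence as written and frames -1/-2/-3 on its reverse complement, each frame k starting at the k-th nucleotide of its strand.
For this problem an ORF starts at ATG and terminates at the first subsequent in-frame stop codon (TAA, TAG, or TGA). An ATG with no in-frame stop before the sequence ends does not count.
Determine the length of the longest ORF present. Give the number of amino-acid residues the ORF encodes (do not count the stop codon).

Reverse complement (5'→3'): CAGGCGAATTTCACATTCCGGTGCTACATGTGAGAATAGGCCCTCACAGTTCCTGCATCCTC
Frame +1: GAG GAT GCA GGA ACT GTG AGG GCC TAT TCT CAC ATG TAG CAC CGG AAT GTG AAA TTC GCC — ATG at 34, stop TAG at 37 → 6 nt.
Frame +2: AGG ATG CAG GAA CTG TGA GGG CCT ATT CTC ACA TGT AGC ACC GGA ATG TGA AAT TCG CCT — ATG at 5, stop TGA at 17 → 15 nt; ATG at 47, stop TGA at 50 → 6 nt.
Frame +3: GGA TGC AGG AAC TGT GAG GGC CTA TTC TCA CAT GTA GCA CCG GAA TGT GAA ATT CGC CTG — no ATG→stop ORF.
Frame -1: CAG GCG AAT TTC ACA TTC CGG TGC TAC ATG TGA GAA TAG GCC CTC ACA GTT CCT GCA TCC — ATG at 28, stop TGA at 31 → 6 nt.
Frame -2: AGG CGA ATT TCA CAT TCC GGT GCT ACA TGT GAG AAT AGG CCC TCA CAG TTC CTG CAT CCT — no ATG→stop ORF.
Frame -3: GGC GAA TTT CAC ATT CCG GTG CTA CAT GTG AGA ATA GGC CCT CAC AGT TCC TGC ATC CTC — no ATG→stop ORF.
Longest: frame +2, positions 5–19, 15 nt = 5 codons = 4 aa. → 4 amino acids.

4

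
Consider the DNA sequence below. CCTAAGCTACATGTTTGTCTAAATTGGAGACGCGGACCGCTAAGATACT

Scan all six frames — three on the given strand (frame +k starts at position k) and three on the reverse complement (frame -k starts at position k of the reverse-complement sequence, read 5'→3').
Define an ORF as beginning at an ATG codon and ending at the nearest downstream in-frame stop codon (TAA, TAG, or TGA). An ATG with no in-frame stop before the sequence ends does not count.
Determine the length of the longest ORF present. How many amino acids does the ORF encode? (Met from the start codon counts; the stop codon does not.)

3

Reverse complement (5'→3'): AGTATCTTAGCGGTCCGCGTCTCCAATTTAGACAAACATGTAGCTTAGG
Frame +1: CCT AAG CTA CAT GTT TGT CTA AAT TGG AGA CGC GGA CCG CTA AGA TAC — no ATG→stop ORF.
Frame +2: CTA AGC TAC ATG TTT GTC TAA ATT GGA GAC GCG GAC CGC TAA GAT ACT — ATG at 11, stop TAA at 20 → 12 nt.
Frame +3: TAA GCT ACA TGT TTG TCT AAA TTG GAG ACG CGG ACC GCT AAG ATA — no ATG→stop ORF.
Frame -1: AGT ATC TTA GCG GTC CGC GTC TCC AAT TTA GAC AAA CAT GTA GCT TAG — no ATG→stop ORF.
Frame -2: GTA TCT TAG CGG TCC GCG TCT CCA ATT TAG ACA AAC ATG TAG CTT AGG — ATG at 38, stop TAG at 41 → 6 nt.
Frame -3: TAT CTT AGC GGT CCG CGT CTC CAA TTT AGA CAA ACA TGT AGC TTA — no ATG→stop ORF.
Longest: frame +2, positions 11–22, 12 nt = 4 codons = 3 aa. → 3 amino acids.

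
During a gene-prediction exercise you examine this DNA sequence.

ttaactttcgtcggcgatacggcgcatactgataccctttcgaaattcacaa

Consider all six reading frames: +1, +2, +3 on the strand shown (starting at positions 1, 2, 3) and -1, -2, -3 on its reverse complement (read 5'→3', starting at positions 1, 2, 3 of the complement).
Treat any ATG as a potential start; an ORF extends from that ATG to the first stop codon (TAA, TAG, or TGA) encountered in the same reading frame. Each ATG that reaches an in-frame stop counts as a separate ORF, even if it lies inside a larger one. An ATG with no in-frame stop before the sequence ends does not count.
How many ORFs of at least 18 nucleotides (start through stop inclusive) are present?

1

Reverse complement (5'→3'): TTGTGAATTTCGAAAGGGTATCAGTATGCGCCGTATCGCCGACGAAAGTTAA
Frame +1: TTA ACT TTC GTC GGC GAT ACG GCG CAT ACT GAT ACC CTT TCG AAA TTC ACA — no ATG→stop ORF.
Frame +2: TAA CTT TCG TCG GCG ATA CGG CGC ATA CTG ATA CCC TTT CGA AAT TCA CAA — no ATG→stop ORF.
Frame +3: AAC TTT CGT CGG CGA TAC GGC GCA TAC TGA TAC CCT TTC GAA ATT CAC — no ATG→stop ORF.
Frame -1: TTG TGA ATT TCG AAA GGG TAT CAG TAT GCG CCG TAT CGC CGA CGA AAG TTA — no ATG→stop ORF.
Frame -2: TGT GAA TTT CGA AAG GGT ATC AGT ATG CGC CGT ATC GCC GAC GAA AGT TAA — ATG at 26, stop TAA at 50 → 27 nt.
Frame -3: GTG AAT TTC GAA AGG GTA TCA GTA TGC GCC GTA TCG CCG ACG AAA GTT — no ATG→stop ORF.
ORFs ≥ 18 nucleotides: frame -2 26–52 (27 nucleotides). Count = 1.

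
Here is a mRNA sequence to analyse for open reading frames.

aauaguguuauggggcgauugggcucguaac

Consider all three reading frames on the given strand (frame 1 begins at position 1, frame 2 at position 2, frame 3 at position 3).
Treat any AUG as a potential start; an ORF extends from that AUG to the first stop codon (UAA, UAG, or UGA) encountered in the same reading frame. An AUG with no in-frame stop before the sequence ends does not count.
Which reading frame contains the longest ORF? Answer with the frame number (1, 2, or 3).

Frame 1: AAU AGU GUU AUG GGG CGA UUG GGC UCG UAA — AUG at 10, stop UAA at 28 → 21 nt.
Frame 2: AUA GUG UUA UGG GGC GAU UGG GCU CGU AAC — no AUG→stop ORF.
Frame 3: UAG UGU UAU GGG GCG AUU GGG CUC GUA — no AUG→stop ORF.
Longest ORF is 21 nt in frame 1 (positions 10–30).

1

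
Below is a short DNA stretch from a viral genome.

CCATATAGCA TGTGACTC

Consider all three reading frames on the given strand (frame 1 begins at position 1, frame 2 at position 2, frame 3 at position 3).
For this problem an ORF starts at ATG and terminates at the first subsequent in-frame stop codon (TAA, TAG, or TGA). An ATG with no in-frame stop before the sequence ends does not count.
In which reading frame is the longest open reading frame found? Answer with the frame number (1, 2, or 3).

1

Frame 1: CCA TAT AGC ATG TGA CTC — ATG at 10, stop TGA at 13 → 6 nt.
Frame 2: CAT ATA GCA TGT GAC — no ATG→stop ORF.
Frame 3: ATA TAG CAT GTG ACT — no ATG→stop ORF.
Longest ORF is 6 nt in frame 1 (positions 10–15).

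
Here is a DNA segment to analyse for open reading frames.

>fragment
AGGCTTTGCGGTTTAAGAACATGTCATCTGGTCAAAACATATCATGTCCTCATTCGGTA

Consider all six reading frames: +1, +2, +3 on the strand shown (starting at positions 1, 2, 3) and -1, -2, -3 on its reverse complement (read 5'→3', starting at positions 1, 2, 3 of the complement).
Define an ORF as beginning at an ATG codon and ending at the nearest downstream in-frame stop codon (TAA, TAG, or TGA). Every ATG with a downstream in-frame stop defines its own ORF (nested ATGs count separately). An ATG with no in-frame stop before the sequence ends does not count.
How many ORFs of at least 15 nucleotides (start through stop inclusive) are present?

2

Reverse complement (5'→3'): TACCGAATGAGGACATGATATGTTTTGACCAGATGACATGTTCTTAAACCGCAAAGCCT
Frame +1: AGG CTT TGC GGT TTA AGA ACA TGT CAT CTG GTC AAA ACA TAT CAT GTC CTC ATT CGG — no ATG→stop ORF.
Frame +2: GGC TTT GCG GTT TAA GAA CAT GTC ATC TGG TCA AAA CAT ATC ATG TCC TCA TTC GGT — no ATG→stop ORF.
Frame +3: GCT TTG CGG TTT AAG AAC ATG TCA TCT GGT CAA AAC ATA TCA TGT CCT CAT TCG GTA — no ATG→stop ORF.
Frame -1: TAC CGA ATG AGG ACA TGA TAT GTT TTG ACC AGA TGA CAT GTT CTT AAA CCG CAA AGC — ATG at 7, stop TGA at 16 → 12 nt.
Frame -2: ACC GAA TGA GGA CAT GAT ATG TTT TGA CCA GAT GAC ATG TTC TTA AAC CGC AAA GCC — ATG at 20, stop TGA at 26 → 9 nt.
Frame -3: CCG AAT GAG GAC ATG ATA TGT TTT GAC CAG ATG ACA TGT TCT TAA ACC GCA AAG CCT — ATG at 15, stop TAA at 45 → 33 nt; ATG at 33, stop TAA at 45 → 15 nt.
ORFs ≥ 15 nucleotides: frame -3 15–47 (33 nucleotides), frame -3 33–47 (15 nucleotides). Count = 2.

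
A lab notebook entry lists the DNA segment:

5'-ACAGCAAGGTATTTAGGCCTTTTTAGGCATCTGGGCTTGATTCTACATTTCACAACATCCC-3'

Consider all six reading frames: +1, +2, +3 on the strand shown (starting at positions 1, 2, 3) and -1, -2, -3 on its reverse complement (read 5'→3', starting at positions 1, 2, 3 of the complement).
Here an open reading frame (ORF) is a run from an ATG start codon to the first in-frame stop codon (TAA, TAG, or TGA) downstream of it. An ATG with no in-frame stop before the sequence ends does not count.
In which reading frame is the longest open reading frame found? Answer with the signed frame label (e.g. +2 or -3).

Reverse complement (5'→3'): GGGATGTTGTGAAATGTAGAATCAAGCCCAGATGCCTAAAAAGGCCTAAATACCTTGCTGT
Frame +1: ACA GCA AGG TAT TTA GGC CTT TTT AGG CAT CTG GGC TTG ATT CTA CAT TTC ACA ACA TCC — no ATG→stop ORF.
Frame +2: CAG CAA GGT ATT TAG GCC TTT TTA GGC ATC TGG GCT TGA TTC TAC ATT TCA CAA CAT CCC — no ATG→stop ORF.
Frame +3: AGC AAG GTA TTT AGG CCT TTT TAG GCA TCT GGG CTT GAT TCT ACA TTT CAC AAC ATC — no ATG→stop ORF.
Frame -1: GGG ATG TTG TGA AAT GTA GAA TCA AGC CCA GAT GCC TAA AAA GGC CTA AAT ACC TTG CTG — ATG at 4, stop TGA at 10 → 9 nt.
Frame -2: GGA TGT TGT GAA ATG TAG AAT CAA GCC CAG ATG CCT AAA AAG GCC TAA ATA CCT TGC TGT — ATG at 14, stop TAG at 17 → 6 nt; ATG at 32, stop TAA at 47 → 18 nt.
Frame -3: GAT GTT GTG AAA TGT AGA ATC AAG CCC AGA TGC CTA AAA AGG CCT AAA TAC CTT GCT — no ATG→stop ORF.
Longest ORF is 18 nt in frame -2 (positions 32–49).

-2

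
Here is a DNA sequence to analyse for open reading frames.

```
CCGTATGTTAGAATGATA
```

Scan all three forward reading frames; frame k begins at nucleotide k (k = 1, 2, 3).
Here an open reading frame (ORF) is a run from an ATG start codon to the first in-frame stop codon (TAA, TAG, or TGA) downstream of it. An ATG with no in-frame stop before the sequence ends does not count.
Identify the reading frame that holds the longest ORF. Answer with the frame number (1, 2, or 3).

2

Frame 1: CCG TAT GTT AGA ATG ATA — no ATG→stop ORF.
Frame 2: CGT ATG TTA GAA TGA — ATG at 5, stop TGA at 14 → 12 nt.
Frame 3: GTA TGT TAG AAT GAT — no ATG→stop ORF.
Longest ORF is 12 nt in frame 2 (positions 5–16).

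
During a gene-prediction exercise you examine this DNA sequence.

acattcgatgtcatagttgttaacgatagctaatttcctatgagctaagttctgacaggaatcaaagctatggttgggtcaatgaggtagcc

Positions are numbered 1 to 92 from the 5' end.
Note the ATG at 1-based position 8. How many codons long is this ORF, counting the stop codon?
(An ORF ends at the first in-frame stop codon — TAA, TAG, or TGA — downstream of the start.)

Codons from position 8: ATG (8–10), TCA (11–13), TAG (14–16).
TAG is the first in-frame stop; that's 3 codons including the stop.

3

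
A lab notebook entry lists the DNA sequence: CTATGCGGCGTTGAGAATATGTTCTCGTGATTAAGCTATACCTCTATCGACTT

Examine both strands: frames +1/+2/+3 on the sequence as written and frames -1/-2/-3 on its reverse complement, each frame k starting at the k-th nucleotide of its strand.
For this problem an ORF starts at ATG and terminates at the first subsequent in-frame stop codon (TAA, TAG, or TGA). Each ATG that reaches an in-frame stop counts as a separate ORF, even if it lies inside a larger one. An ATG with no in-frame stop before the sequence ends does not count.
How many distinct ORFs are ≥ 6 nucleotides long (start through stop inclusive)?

2

Reverse complement (5'→3'): AAGTCGATAGAGGTATAGCTTAATCACGAGAACATATTCTCAACGCCGCATAG
Frame +1: CTA TGC GGC GTT GAG AAT ATG TTC TCG TGA TTA AGC TAT ACC TCT ATC GAC — ATG at 19, stop TGA at 28 → 12 nt.
Frame +2: TAT GCG GCG TTG AGA ATA TGT TCT CGT GAT TAA GCT ATA CCT CTA TCG ACT — no ATG→stop ORF.
Frame +3: ATG CGG CGT TGA GAA TAT GTT CTC GTG ATT AAG CTA TAC CTC TAT CGA CTT — ATG at 3, stop TGA at 12 → 12 nt.
Frame -1: AAG TCG ATA GAG GTA TAG CTT AAT CAC GAG AAC ATA TTC TCA ACG CCG CAT — no ATG→stop ORF.
Frame -2: AGT CGA TAG AGG TAT AGC TTA ATC ACG AGA ACA TAT TCT CAA CGC CGC ATA — no ATG→stop ORF.
Frame -3: GTC GAT AGA GGT ATA GCT TAA TCA CGA GAA CAT ATT CTC AAC GCC GCA TAG — no ATG→stop ORF.
ORFs ≥ 6 nucleotides: frame +1 19–30 (12 nucleotides), frame +3 3–14 (12 nucleotides). Count = 2.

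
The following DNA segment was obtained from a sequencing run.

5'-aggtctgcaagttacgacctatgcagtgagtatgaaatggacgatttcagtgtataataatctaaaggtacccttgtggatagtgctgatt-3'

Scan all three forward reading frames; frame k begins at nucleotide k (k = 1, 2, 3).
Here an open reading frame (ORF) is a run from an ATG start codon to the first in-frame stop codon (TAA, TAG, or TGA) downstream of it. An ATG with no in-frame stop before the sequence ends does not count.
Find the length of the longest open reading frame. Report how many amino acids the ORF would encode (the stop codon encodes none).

6

Frame 1: AGG TCT GCA AGT TAC GAC CTA TGC AGT GAG TAT GAA ATG GAC GAT TTC AGT GTA TAA TAA TCT AAA GGT ACC CTT GTG GAT AGT GCT GAT — ATG at 37, stop TAA at 55 → 21 nt.
Frame 2: GGT CTG CAA GTT ACG ACC TAT GCA GTG AGT ATG AAA TGG ACG ATT TCA GTG TAT AAT AAT CTA AAG GTA CCC TTG TGG ATA GTG CTG ATT — no ATG→stop ORF.
Frame 3: GTC TGC AAG TTA CGA CCT ATG CAG TGA GTA TGA AAT GGA CGA TTT CAG TGT ATA ATA ATC TAA AGG TAC CCT TGT GGA TAG TGC TGA — ATG at 21, stop TGA at 27 → 9 nt.
Longest: frame 1, positions 37–57, 21 nt = 7 codons = 6 aa. → 6 amino acids.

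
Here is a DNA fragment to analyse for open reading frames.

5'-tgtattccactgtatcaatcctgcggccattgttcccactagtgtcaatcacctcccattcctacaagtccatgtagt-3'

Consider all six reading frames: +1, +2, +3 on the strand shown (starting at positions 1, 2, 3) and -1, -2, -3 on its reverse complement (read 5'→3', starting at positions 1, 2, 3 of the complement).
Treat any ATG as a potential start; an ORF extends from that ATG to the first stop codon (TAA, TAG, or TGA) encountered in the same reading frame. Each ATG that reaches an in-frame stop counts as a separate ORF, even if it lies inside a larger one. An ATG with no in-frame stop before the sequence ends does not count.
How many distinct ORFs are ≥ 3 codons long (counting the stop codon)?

Reverse complement (5'→3'): ACTACATGGACTTGTAGGAATGGGAGGTGATTGACACTAGTGGGAACAATGGCCGCAGGATTGATACAGTGGAATACA
Frame +1: TGT ATT CCA CTG TAT CAA TCC TGC GGC CAT TGT TCC CAC TAG TGT CAA TCA CCT CCC ATT CCT ACA AGT CCA TGT AGT — no ATG→stop ORF.
Frame +2: GTA TTC CAC TGT ATC AAT CCT GCG GCC ATT GTT CCC ACT AGT GTC AAT CAC CTC CCA TTC CTA CAA GTC CAT GTA — no ATG→stop ORF.
Frame +3: TAT TCC ACT GTA TCA ATC CTG CGG CCA TTG TTC CCA CTA GTG TCA ATC ACC TCC CAT TCC TAC AAG TCC ATG TAG — ATG at 72, stop TAG at 75 → 6 nt.
Frame -1: ACT ACA TGG ACT TGT AGG AAT GGG AGG TGA TTG ACA CTA GTG GGA ACA ATG GCC GCA GGA TTG ATA CAG TGG AAT ACA — no ATG→stop ORF.
Frame -2: CTA CAT GGA CTT GTA GGA ATG GGA GGT GAT TGA CAC TAG TGG GAA CAA TGG CCG CAG GAT TGA TAC AGT GGA ATA — ATG at 20, stop TGA at 32 → 15 nt.
Frame -3: TAC ATG GAC TTG TAG GAA TGG GAG GTG ATT GAC ACT AGT GGG AAC AAT GGC CGC AGG ATT GAT ACA GTG GAA TAC — ATG at 6, stop TAG at 15 → 12 nt.
ORFs ≥ 3 codons: frame -2 20–34 (5 codons), frame -3 6–17 (4 codons). Count = 2.

2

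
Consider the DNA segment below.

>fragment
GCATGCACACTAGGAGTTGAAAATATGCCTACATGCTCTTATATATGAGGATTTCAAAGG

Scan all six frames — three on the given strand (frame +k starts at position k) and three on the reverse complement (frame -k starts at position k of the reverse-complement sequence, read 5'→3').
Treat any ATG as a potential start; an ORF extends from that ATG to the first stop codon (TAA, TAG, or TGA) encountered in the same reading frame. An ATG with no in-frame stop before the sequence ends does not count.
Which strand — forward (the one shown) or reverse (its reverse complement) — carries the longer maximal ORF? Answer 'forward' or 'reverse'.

forward

Reverse complement (5'→3'): CCTTTGAAATCCTCATATATAAGAGCATGTAGGCATATTTTCAACTCCTAGTGTGCATGC
Frame +1: GCA TGC ACA CTA GGA GTT GAA AAT ATG CCT ACA TGC TCT TAT ATA TGA GGA TTT CAA AGG — ATG at 25, stop TGA at 46 → 24 nt.
Frame +2: CAT GCA CAC TAG GAG TTG AAA ATA TGC CTA CAT GCT CTT ATA TAT GAG GAT TTC AAA — no ATG→stop ORF.
Frame +3: ATG CAC ACT AGG AGT TGA AAA TAT GCC TAC ATG CTC TTA TAT ATG AGG ATT TCA AAG — ATG at 3, stop TGA at 18 → 18 nt.
Frame -1: CCT TTG AAA TCC TCA TAT ATA AGA GCA TGT AGG CAT ATT TTC AAC TCC TAG TGT GCA TGC — no ATG→stop ORF.
Frame -2: CTT TGA AAT CCT CAT ATA TAA GAG CAT GTA GGC ATA TTT TCA ACT CCT AGT GTG CAT — no ATG→stop ORF.
Frame -3: TTT GAA ATC CTC ATA TAT AAG AGC ATG TAG GCA TAT TTT CAA CTC CTA GTG TGC ATG — ATG at 27, stop TAG at 30 → 6 nt.
Forward-strand max 24 nt; reverse-strand max 6 nt. The forward strand has the longer ORF.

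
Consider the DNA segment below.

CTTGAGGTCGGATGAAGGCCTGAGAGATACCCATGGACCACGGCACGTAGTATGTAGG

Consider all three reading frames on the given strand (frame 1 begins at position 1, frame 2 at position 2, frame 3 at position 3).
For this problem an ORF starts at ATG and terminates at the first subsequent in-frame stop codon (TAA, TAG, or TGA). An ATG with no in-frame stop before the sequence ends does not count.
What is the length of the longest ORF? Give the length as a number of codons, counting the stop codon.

Frame 1: CTT GAG GTC GGA TGA AGG CCT GAG AGA TAC CCA TGG ACC ACG GCA CGT AGT ATG TAG — ATG at 52, stop TAG at 55 → 6 nt.
Frame 2: TTG AGG TCG GAT GAA GGC CTG AGA GAT ACC CAT GGA CCA CGG CAC GTA GTA TGT AGG — no ATG→stop ORF.
Frame 3: TGA GGT CGG ATG AAG GCC TGA GAG ATA CCC ATG GAC CAC GGC ACG TAG TAT GTA — ATG at 12, stop TGA at 21 → 12 nt; ATG at 33, stop TAG at 48 → 18 nt.
Longest: frame 3, positions 33–50, 18 nt = 6 codons = 5 aa. → 6 codons.

6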